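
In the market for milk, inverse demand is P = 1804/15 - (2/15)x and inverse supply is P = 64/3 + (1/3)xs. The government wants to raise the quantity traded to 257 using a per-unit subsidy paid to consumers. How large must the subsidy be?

Required subsidy s = 21 per unit

At x = 257, from the demand curve buyers pay Pb = 1804/15 − (2/15)·257 = 86; from the supply curve sellers need Ps = 64/3 + (1/3)·257 = 107.
The subsidy must fill the gap: s = Ps − Pb = 107 − 86 = 21.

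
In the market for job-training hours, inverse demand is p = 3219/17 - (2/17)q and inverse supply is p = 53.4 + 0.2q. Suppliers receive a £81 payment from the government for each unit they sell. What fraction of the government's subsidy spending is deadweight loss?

DWL / government spending = 255/1366

Pre-subsidy: 3219/17 - (2/17)q = 53.4 + 0.2q gives q* = 428 and p* = 139.
With the subsidy, sellers receive ps = pb + 81 for each unit, where pb is the price buyers pay.
On the curves, pb = 3219/17 - (2/17)q and ps = 53.4 + 0.2q; the wedge ps − pb = 81 gives 53.4 + 0.2q − (3219/17 - (2/17)q) = 81, so q' = 683.
Then pb = 3219/17 − (2/17)·683 = 109 and ps = 53.4 + 0.2·683 = 190.
ΔCS = ½(428 + 683)(139 − 109) = 16665; ΔPS = ½(428 + 683)(190 − 139) = 28330.5.
Government spending = 81 × 683 = 55323.
DWL = ½ × 81 × (683 − 428) = 10327.5; fraction = 10327.5 / 55323 = 255/1366.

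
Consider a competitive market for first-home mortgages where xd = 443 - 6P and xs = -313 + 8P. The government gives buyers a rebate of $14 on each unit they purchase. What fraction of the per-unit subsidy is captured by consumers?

Pre-subsidy: 443 - 6P = -313 + 8P gives P* = 54, x* = 119.
With the rebate, buyers effectively pay Pb = Ps − 14, where Ps is the price sellers receive.
Demand in terms of Ps becomes xd = 443 − 6(Ps − 14) = 527 - 6Ps. Setting this equal to supply: 527 - 6Ps = -313 + 8Ps, so Ps = 60.
Buyers pay Pb = 60 − 14 = 46; x' = -313 + 8·60 = 167.
Buyers' price falls by P* − Pb = 54 − 46 = 8; sellers' price rises by Ps − P* = 60 − 54 = 6.
So consumers capture 8/14 = 4/7 of each unit of subsidy.

Consumer share = 4/7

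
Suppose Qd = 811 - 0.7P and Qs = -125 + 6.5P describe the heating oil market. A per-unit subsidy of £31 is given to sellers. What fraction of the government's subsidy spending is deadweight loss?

DWL / government spending = 2821/213002

Pre-subsidy: 811 - 0.7P = -125 + 6.5P gives P* = 130, Q* = 720.
With the subsidy, sellers receive Ps = Pb + 31 for each unit, where Pb is the price buyers pay.
Supply in terms of Pb becomes Qs = -125 + 6.5(Pb + 31) = 76.5 + 6.5Pb. Setting this equal to demand: 811 - 0.7Pb = 76.5 + 6.5Pb, so Pb = 7345/72.
Sellers receive Ps = 7345/72 + 31 = 9577/72; Q' = 811 − 0.7·(7345/72) = 106501/144.
ΔCS = ½(720 + 106501/144)(130 − 7345/72) = 423514715/20736; ΔPS = ½(720 + 106501/144)(9577/72 − 130) = 45609277/20736.
Government spending = 31 × 106501/144 = 3301531/144.
DWL = ½ × 31 × (106501/144 − 720) = 87451/288; fraction = (87451/288) / (3301531/144) = 2821/213002.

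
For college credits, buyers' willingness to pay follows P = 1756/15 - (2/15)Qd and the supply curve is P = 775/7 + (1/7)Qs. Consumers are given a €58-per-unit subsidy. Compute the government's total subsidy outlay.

Pre-subsidy: 1756/15 - (2/15)Q = 775/7 + (1/7)Q gives Q* = 23 and P* = 114.
With the rebate, buyers effectively pay Pb = Ps − 58, where Ps is the price sellers receive.
On the curves, Pb = 1756/15 - (2/15)Q and Ps = 775/7 + (1/7)Q; the wedge Ps − Pb = 58 gives 775/7 + (1/7)Q − (1756/15 - (2/15)Q) = 58, so Q' = 233.
Then Pb = 1756/15 − (2/15)·233 = 86 and Ps = 775/7 + (1/7)·233 = 144.
Government outlay = subsidy × quantity = 58 × 233 = 13514.

Government cost = €13514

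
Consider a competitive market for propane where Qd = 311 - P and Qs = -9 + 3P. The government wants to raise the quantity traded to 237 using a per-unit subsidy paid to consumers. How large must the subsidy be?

Required subsidy s = 8 per unit

At Q = 237, invert demand for the buyer price: Pb = (311 − 237)/1 = 74; invert supply for the seller price: Ps = (237 − (-9))/3 = 82.
The subsidy must fill the gap: s = Ps − Pb = 82 − 74 = 8.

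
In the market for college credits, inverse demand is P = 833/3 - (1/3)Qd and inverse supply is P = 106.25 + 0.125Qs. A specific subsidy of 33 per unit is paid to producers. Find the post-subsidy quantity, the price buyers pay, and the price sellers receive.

Pre-subsidy: 833/3 - (1/3)Q = 106.25 + 0.125Q gives Q* = 374 and P* = 153.
With the subsidy, sellers receive Ps = Pb + 33 for each unit, where Pb is the price buyers pay.
On the curves, Pb = 833/3 - (1/3)Q and Ps = 106.25 + 0.125Q; the wedge Ps − Pb = 33 gives 106.25 + 0.125Q − (833/3 - (1/3)Q) = 33, so Q' = 446.
Then Pb = 833/3 − (1/3)·446 = 129 and Ps = 106.25 + 0.125·446 = 162.

Q' = 446; buyers pay 129; sellers receive 162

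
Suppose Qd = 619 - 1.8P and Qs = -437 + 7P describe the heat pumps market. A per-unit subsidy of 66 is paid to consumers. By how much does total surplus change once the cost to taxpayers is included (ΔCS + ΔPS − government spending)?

Net change in total surplus = -3118.5

Pre-subsidy: 619 - 1.8P = -437 + 7P gives P* = 120, Q* = 403.
With the rebate, buyers effectively pay Pb = Ps − 66, where Ps is the price sellers receive.
Demand in terms of Ps becomes Qd = 619 − 1.8(Ps − 66) = 737.8 - 1.8Ps. Setting this equal to supply: 737.8 - 1.8Ps = -437 + 7Ps, so Ps = 133.5.
Buyers pay Pb = 133.5 − 66 = 67.5; Q' = -437 + 7·133.5 = 497.5.
ΔCS = ½(403 + 497.5)(120 − 67.5) = 23638.125; ΔPS = ½(403 + 497.5)(133.5 − 120) = 6078.375.
Government spending = 66 × 497.5 = 32835.
Net change = 23638.125 + 6078.375 − 32835 = -3118.5. The loss equals the DWL triangle ½·66·94.5.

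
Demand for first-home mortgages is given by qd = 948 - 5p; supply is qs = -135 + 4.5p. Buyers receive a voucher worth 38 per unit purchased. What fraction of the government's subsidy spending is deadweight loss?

Pre-subsidy: 948 - 5p = -135 + 4.5p gives p* = 114, q* = 378.
With the rebate, buyers effectively pay pb = ps − 38, where ps is the price sellers receive.
Demand in terms of ps becomes qd = 948 − 5(ps − 38) = 1138 - 5ps. Setting this equal to supply: 1138 - 5ps = -135 + 4.5ps, so ps = 134.
Buyers pay pb = 134 − 38 = 96; q' = -135 + 4.5·134 = 468.
ΔCS = ½(378 + 468)(114 − 96) = 7614; ΔPS = ½(378 + 468)(134 − 114) = 8460.
Government spending = 38 × 468 = 17784.
DWL = ½ × 38 × (468 − 378) = 1710; fraction = 1710 / 17784 = 5/52.

DWL / government spending = 5/52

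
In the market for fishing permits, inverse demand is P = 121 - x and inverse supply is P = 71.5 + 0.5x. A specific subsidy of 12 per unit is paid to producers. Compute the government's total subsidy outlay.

Pre-subsidy: 121 - x = 71.5 + 0.5x gives x* = 33 and P* = 88.
With the subsidy, sellers receive Ps = Pb + 12 for each unit, where Pb is the price buyers pay.
On the curves, Pb = 121 - x and Ps = 71.5 + 0.5x; the wedge Ps − Pb = 12 gives 71.5 + 0.5x − (121 - x) = 12, so x' = 41.
Then Pb = 121 − 1·41 = 80 and Ps = 71.5 + 0.5·41 = 92.
Government outlay = subsidy × quantity = 12 × 41 = 492.

Government cost = 492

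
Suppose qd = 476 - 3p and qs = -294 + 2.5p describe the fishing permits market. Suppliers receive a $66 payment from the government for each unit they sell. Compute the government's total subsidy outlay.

Pre-subsidy: 476 - 3p = -294 + 2.5p gives p* = 140, q* = 56.
With the subsidy, sellers receive ps = pb + 66 for each unit, where pb is the price buyers pay.
Supply in terms of pb becomes qs = -294 + 2.5(pb + 66) = -129 + 2.5pb. Setting this equal to demand: 476 - 3pb = -129 + 2.5pb, so pb = 110.
Sellers receive ps = 110 + 66 = 176; q' = 476 − 3·110 = 146.
Government outlay = subsidy × quantity = 66 × 146 = 9636.

Government cost = $9636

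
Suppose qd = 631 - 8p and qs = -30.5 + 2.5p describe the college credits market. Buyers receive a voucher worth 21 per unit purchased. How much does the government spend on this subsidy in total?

Government cost = 3507

Pre-subsidy: 631 - 8p = -30.5 + 2.5p gives p* = 63, q* = 127.
With the rebate, buyers effectively pay pb = ps − 21, where ps is the price sellers receive.
Demand in terms of ps becomes qd = 631 − 8(ps − 21) = 799 - 8ps. Setting this equal to supply: 799 - 8ps = -30.5 + 2.5ps, so ps = 79.
Buyers pay pb = 79 − 21 = 58; q' = -30.5 + 2.5·79 = 167.
Government outlay = subsidy × quantity = 21 × 167 = 3507.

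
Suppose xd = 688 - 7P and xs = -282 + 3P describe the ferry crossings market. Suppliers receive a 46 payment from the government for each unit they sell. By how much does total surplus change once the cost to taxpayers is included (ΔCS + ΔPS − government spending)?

Net change in total surplus = -2221.8

Pre-subsidy: 688 - 7P = -282 + 3P gives P* = 97, x* = 9.
With the subsidy, sellers receive Ps = Pb + 46 for each unit, where Pb is the price buyers pay.
Supply in terms of Pb becomes xs = -282 + 3(Pb + 46) = -144 + 3Pb. Setting this equal to demand: 688 - 7Pb = -144 + 3Pb, so Pb = 83.2.
Sellers receive Ps = 83.2 + 46 = 129.2; x' = 688 − 7·83.2 = 105.6.
ΔCS = ½(9 + 105.6)(97 − 83.2) = 790.74; ΔPS = ½(9 + 105.6)(129.2 − 97) = 1845.06.
Government spending = 46 × 105.6 = 4857.6.
Net change = 790.74 + 1845.06 − 4857.6 = -2221.8. The loss equals the DWL triangle ½·46·96.6.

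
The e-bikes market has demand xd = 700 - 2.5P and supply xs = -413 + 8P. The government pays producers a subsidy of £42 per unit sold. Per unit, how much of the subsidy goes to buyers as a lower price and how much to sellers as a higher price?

Pre-subsidy: 700 - 2.5P = -413 + 8P gives P* = 106, x* = 435.
With the subsidy, sellers receive Ps = Pb + 42 for each unit, where Pb is the price buyers pay.
Supply in terms of Pb becomes xs = -413 + 8(Pb + 42) = -77 + 8Pb. Setting this equal to demand: 700 - 2.5Pb = -77 + 8Pb, so Pb = 74.
Sellers receive Ps = 74 + 42 = 116; x' = 700 − 2.5·74 = 515.
Buyers' price falls by P* − Pb = 106 − 74 = 32; sellers' price rises by Ps − P* = 116 − 106 = 10.

Buyers gain £32 per unit; sellers gain £10 per unit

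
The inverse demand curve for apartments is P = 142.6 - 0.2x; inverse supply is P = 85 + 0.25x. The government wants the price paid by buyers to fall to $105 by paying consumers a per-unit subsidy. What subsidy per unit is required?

At a buyer price of 105, quantity demanded is 713 − 5·105 = 188.
Sellers supply 188 only when they receive Ps = 85 + 0.25·188 = 132.
s = Ps − Pb = 132 − 105 = 27.

Required subsidy s = $27 per unit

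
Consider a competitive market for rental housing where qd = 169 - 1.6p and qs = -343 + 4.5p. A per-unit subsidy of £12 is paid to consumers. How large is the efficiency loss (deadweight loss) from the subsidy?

Pre-subsidy: 169 - 1.6p = -343 + 4.5p gives p* = 5120/61, q* = 2117/61.
With the rebate, buyers effectively pay pb = ps − 12, where ps is the price sellers receive.
Demand in terms of ps becomes qd = 169 − 1.6(ps − 12) = 188.2 - 1.6ps. Setting this equal to supply: 188.2 - 1.6ps = -343 + 4.5ps, so ps = 5312/61.
Buyers pay pb = 5312/61 − 12 = 4580/61; q' = -343 + 4.5·(5312/61) = 2981/61.
The subsidy expands output by 2981/61 − 2117/61 = 864/61 past the efficient level; on those units the gap between marginal cost and willingness to pay runs from 0 up to 12.
DWL = ½ × 12 × 864/61 = 5184/61.

Deadweight loss = 5184/61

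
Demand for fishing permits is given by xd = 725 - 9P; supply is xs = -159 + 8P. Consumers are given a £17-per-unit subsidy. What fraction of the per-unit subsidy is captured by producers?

Producer share = 9/17

Pre-subsidy: 725 - 9P = -159 + 8P gives P* = 52, x* = 257.
With the rebate, buyers effectively pay Pb = Ps − 17, where Ps is the price sellers receive.
Demand in terms of Ps becomes xd = 725 − 9(Ps − 17) = 878 - 9Ps. Setting this equal to supply: 878 - 9Ps = -159 + 8Ps, so Ps = 61.
Buyers pay Pb = 61 − 17 = 44; x' = -159 + 8·61 = 329.
Buyers' price falls by P* − Pb = 52 − 44 = 8; sellers' price rises by Ps − P* = 61 − 52 = 9.
So producers capture 9/17 = 9/17 of each unit of subsidy.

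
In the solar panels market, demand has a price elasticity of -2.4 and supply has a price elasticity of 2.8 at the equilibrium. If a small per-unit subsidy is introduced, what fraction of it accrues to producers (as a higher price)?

For a small subsidy around the equilibrium, the benefit split depends on the relative slopes, which at a point are proportional to the elasticities.
Buyer share = εs/(εs + |εd|) = 2.8/(2.8 + 2.4) = 7/13; seller share = |εd|/(εs + |εd|) = 6/13.
So producers capture 6/13 of the subsidy.

Producer share = 6/13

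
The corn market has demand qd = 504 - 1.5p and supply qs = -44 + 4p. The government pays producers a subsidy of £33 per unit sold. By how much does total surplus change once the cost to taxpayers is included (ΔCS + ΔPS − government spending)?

Pre-subsidy: 504 - 1.5p = -44 + 4p gives p* = 1096/11, q* = 3900/11.
With the subsidy, sellers receive ps = pb + 33 for each unit, where pb is the price buyers pay.
Supply in terms of pb becomes qs = -44 + 4(pb + 33) = 88 + 4pb. Setting this equal to demand: 504 - 1.5pb = 88 + 4pb, so pb = 832/11.
Sellers receive ps = 832/11 + 33 = 1195/11; q' = 504 − 1.5·(832/11) = 4296/11.
ΔCS = ½(3900/11 + 4296/11)(1096/11 − 832/11) = 98352/11; ΔPS = ½(3900/11 + 4296/11)(1195/11 − 1096/11) = 36882/11.
Government spending = 33 × 4296/11 = 12888.
Net change = 98352/11 + 36882/11 − 12888 = -594. The loss equals the DWL triangle ½·33·36.

Net change in total surplus = -£594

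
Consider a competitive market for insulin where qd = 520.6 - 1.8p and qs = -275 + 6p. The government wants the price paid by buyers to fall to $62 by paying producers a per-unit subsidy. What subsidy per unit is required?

Required subsidy s = $52 per unit

At a buyer price of 62, quantity demanded is 520.6 − 1.8·62 = 409.
Sellers supply 409 only when they receive ps with -275 + 6·ps = 409, i.e. ps = 114.
s = ps − pb = 114 − 62 = 52.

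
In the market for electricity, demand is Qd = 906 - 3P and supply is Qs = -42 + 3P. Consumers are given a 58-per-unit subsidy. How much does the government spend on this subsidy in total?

Government cost = 30102

Pre-subsidy: 906 - 3P = -42 + 3P gives P* = 158, Q* = 432.
With the rebate, buyers effectively pay Pb = Ps − 58, where Ps is the price sellers receive.
Demand in terms of Ps becomes Qd = 906 − 3(Ps − 58) = 1080 - 3Ps. Setting this equal to supply: 1080 - 3Ps = -42 + 3Ps, so Ps = 187.
Buyers pay Pb = 187 − 58 = 129; Q' = -42 + 3·187 = 519.
Government outlay = subsidy × quantity = 58 × 519 = 30102.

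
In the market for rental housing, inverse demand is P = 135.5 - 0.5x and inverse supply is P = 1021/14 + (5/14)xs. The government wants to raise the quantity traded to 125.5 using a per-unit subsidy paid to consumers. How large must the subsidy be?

Required subsidy s = 45 per unit

At x = 125.5, from the demand curve buyers pay Pb = 135.5 − 0.5·125.5 = 72.75; from the supply curve sellers need Ps = 1021/14 + (5/14)·125.5 = 117.75.
The subsidy must fill the gap: s = Ps − Pb = 117.75 − 72.75 = 45.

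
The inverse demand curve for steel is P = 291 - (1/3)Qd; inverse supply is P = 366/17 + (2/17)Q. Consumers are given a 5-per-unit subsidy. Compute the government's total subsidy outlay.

Pre-subsidy: 291 - (1/3)Q = 366/17 + (2/17)Q gives Q* = 13743/23 and P* = 2112/23.
With the rebate, buyers effectively pay Pb = Ps − 5, where Ps is the price sellers receive.
On the curves, Pb = 291 - (1/3)Q and Ps = 366/17 + (2/17)Q; the wedge Ps − Pb = 5 gives 366/17 + (2/17)Q − (291 - (1/3)Q) = 5, so Q' = 13998/23.
Then Pb = 291 − (1/3)·(13998/23) = 2027/23 and Ps = 366/17 + (2/17)·(13998/23) = 2142/23.
Government outlay = subsidy × quantity = 5 × 13998/23 = 69990/23.

Government cost = 69990/23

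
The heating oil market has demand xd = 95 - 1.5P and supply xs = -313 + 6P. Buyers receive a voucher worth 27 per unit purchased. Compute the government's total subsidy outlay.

Government cost = 1236.6

Pre-subsidy: 95 - 1.5P = -313 + 6P gives P* = 54.4, x* = 13.4.
With the rebate, buyers effectively pay Pb = Ps − 27, where Ps is the price sellers receive.
Demand in terms of Ps becomes xd = 95 − 1.5(Ps − 27) = 135.5 - 1.5Ps. Setting this equal to supply: 135.5 - 1.5Ps = -313 + 6Ps, so Ps = 59.8.
Buyers pay Pb = 59.8 − 27 = 32.8; x' = -313 + 6·59.8 = 45.8.
Government outlay = subsidy × quantity = 27 × 45.8 = 1236.6.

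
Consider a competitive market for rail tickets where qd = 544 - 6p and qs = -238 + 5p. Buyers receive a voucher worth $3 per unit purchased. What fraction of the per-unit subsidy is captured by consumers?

Consumer share = 5/11

Pre-subsidy: 544 - 6p = -238 + 5p gives p* = 782/11, q* = 1292/11.
With the rebate, buyers effectively pay pb = ps − 3, where ps is the price sellers receive.
Demand in terms of ps becomes qd = 544 − 6(ps − 3) = 562 - 6ps. Setting this equal to supply: 562 - 6ps = -238 + 5ps, so ps = 800/11.
Buyers pay pb = 800/11 − 3 = 767/11; q' = -238 + 5·(800/11) = 1382/11.
Buyers' price falls by p* − pb = 782/11 − 767/11 = 15/11; sellers' price rises by ps − p* = 800/11 − 782/11 = 18/11.
So consumers capture (15/11)/3 = 5/11 of each unit of subsidy.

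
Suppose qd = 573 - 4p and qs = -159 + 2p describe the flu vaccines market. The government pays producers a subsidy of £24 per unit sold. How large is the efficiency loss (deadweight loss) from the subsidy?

Deadweight loss = £384

Pre-subsidy: 573 - 4p = -159 + 2p gives p* = 122, q* = 85.
With the subsidy, sellers receive ps = pb + 24 for each unit, where pb is the price buyers pay.
Supply in terms of pb becomes qs = -159 + 2(pb + 24) = -111 + 2pb. Setting this equal to demand: 573 - 4pb = -111 + 2pb, so pb = 114.
Sellers receive ps = 114 + 24 = 138; q' = 573 − 4·114 = 117.
The subsidy expands output by 117 − 85 = 32 past the efficient level; on those units the gap between marginal cost and willingness to pay runs from 0 up to 24.
DWL = ½ × 24 × 32 = 384.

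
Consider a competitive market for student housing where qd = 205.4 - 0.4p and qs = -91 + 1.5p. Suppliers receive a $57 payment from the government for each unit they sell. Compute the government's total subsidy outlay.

Government cost = $9177

Pre-subsidy: 205.4 - 0.4p = -91 + 1.5p gives p* = 156, q* = 143.
With the subsidy, sellers receive ps = pb + 57 for each unit, where pb is the price buyers pay.
Supply in terms of pb becomes qs = -91 + 1.5(pb + 57) = -5.5 + 1.5pb. Setting this equal to demand: 205.4 - 0.4pb = -5.5 + 1.5pb, so pb = 111.
Sellers receive ps = 111 + 57 = 168; q' = 205.4 − 0.4·111 = 161.
Government outlay = subsidy × quantity = 57 × 161 = 9177.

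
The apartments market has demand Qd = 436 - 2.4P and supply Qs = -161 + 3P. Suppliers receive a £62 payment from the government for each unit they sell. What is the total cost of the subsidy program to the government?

Pre-subsidy: 436 - 2.4P = -161 + 3P gives P* = 995/9, Q* = 512/3.
With the subsidy, sellers receive Ps = Pb + 62 for each unit, where Pb is the price buyers pay.
Supply in terms of Pb becomes Qs = -161 + 3(Pb + 62) = 25 + 3Pb. Setting this equal to demand: 436 - 2.4Pb = 25 + 3Pb, so Pb = 685/9.
Sellers receive Ps = 685/9 + 62 = 1243/9; Q' = 436 − 2.4·(685/9) = 760/3.
Government outlay = subsidy × quantity = 62 × 760/3 = 47120/3.

Government cost = 47120/3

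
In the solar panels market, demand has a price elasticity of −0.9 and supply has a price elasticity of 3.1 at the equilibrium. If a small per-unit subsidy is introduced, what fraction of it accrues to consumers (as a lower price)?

Consumer share = 0.775

For a small subsidy around the equilibrium, the benefit split depends on the relative slopes, which at a point are proportional to the elasticities.
Buyer share = εs/(εs + |εd|) = 3.1/(3.1 + 0.9) = 0.775; seller share = |εd|/(εs + |εd|) = 0.225.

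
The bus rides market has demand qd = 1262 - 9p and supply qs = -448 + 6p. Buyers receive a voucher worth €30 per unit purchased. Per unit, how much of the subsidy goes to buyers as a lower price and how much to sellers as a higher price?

Pre-subsidy: 1262 - 9p = -448 + 6p gives p* = 114, q* = 236.
With the rebate, buyers effectively pay pb = ps − 30, where ps is the price sellers receive.
Demand in terms of ps becomes qd = 1262 − 9(ps − 30) = 1532 - 9ps. Setting this equal to supply: 1532 - 9ps = -448 + 6ps, so ps = 132.
Buyers pay pb = 132 − 30 = 102; q' = -448 + 6·132 = 344.
Buyers' price falls by p* − pb = 114 − 102 = 12; sellers' price rises by ps − p* = 132 − 114 = 18.

Buyers gain €12 per unit; sellers gain €18 per unit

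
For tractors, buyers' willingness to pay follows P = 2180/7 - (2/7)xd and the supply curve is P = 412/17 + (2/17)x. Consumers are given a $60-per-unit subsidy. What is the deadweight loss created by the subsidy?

Pre-subsidy: 2180/7 - (2/7)x = 412/17 + (2/17)x gives x* = 712 and P* = 108.
With the rebate, buyers effectively pay Pb = Ps − 60, where Ps is the price sellers receive.
On the curves, Pb = 2180/7 - (2/7)x and Ps = 412/17 + (2/17)x; the wedge Ps − Pb = 60 gives 412/17 + (2/17)x − (2180/7 - (2/7)x) = 60, so x' = 860.75.
Then Pb = 2180/7 − (2/7)·860.75 = 65.5 and Ps = 412/17 + (2/17)·860.75 = 125.5.
The subsidy expands output by 860.75 − 712 = 148.75 past the efficient level; on those units the gap between marginal cost and willingness to pay runs from 0 up to 60.
DWL = ½ × 60 × 148.75 = 4462.5.

Deadweight loss = $4462.5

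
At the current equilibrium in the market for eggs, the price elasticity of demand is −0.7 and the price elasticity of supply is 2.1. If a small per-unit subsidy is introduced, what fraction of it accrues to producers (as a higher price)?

Producer share = 0.25

For a small subsidy around the equilibrium, the benefit split depends on the relative slopes, which at a point are proportional to the elasticities.
Buyer share = εs/(εs + |εd|) = 2.1/(2.1 + 0.7) = 0.75; seller share = |εd|/(εs + |εd|) = 0.25.
So producers capture 0.25 of the subsidy.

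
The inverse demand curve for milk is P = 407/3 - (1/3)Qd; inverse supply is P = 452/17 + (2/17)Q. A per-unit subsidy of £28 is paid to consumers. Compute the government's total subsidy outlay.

Pre-subsidy: 407/3 - (1/3)Q = 452/17 + (2/17)Q gives Q* = 5563/23 and P* = 1266/23.
With the rebate, buyers effectively pay Pb = Ps − 28, where Ps is the price sellers receive.
On the curves, Pb = 407/3 - (1/3)Q and Ps = 452/17 + (2/17)Q; the wedge Ps − Pb = 28 gives 452/17 + (2/17)Q − (407/3 - (1/3)Q) = 28, so Q' = 6991/23.
Then Pb = 407/3 − (1/3)·(6991/23) = 790/23 and Ps = 452/17 + (2/17)·(6991/23) = 1434/23.
Government outlay = subsidy × quantity = 28 × 6991/23 = 195748/23.

Government cost = 195748/23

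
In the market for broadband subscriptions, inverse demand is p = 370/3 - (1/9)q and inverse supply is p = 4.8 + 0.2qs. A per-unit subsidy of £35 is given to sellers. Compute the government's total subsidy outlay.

Pre-subsidy: 370/3 - (1/9)q = 4.8 + 0.2q gives q* = 381 and p* = 81.
With the subsidy, sellers receive ps = pb + 35 for each unit, where pb is the price buyers pay.
On the curves, pb = 370/3 - (1/9)q and ps = 4.8 + 0.2q; the wedge ps − pb = 35 gives 4.8 + 0.2q − (370/3 - (1/9)q) = 35, so q' = 493.5.
Then pb = 370/3 − (1/9)·493.5 = 68.5 and ps = 4.8 + 0.2·493.5 = 103.5.
Government outlay = subsidy × quantity = 35 × 493.5 = 17272.5.

Government cost = £17272.5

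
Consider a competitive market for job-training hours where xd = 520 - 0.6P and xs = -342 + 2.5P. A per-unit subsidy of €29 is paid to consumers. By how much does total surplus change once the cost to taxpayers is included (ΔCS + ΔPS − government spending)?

Net change in total surplus = -12615/62

Pre-subsidy: 520 - 0.6P = -342 + 2.5P gives P* = 8620/31, x* = 10948/31.
With the rebate, buyers effectively pay Pb = Ps − 29, where Ps is the price sellers receive.
Demand in terms of Ps becomes xd = 520 − 0.6(Ps − 29) = 537.4 - 0.6Ps. Setting this equal to supply: 537.4 - 0.6Ps = -342 + 2.5Ps, so Ps = 8794/31.
Buyers pay Pb = 8794/31 − 29 = 7895/31; x' = -342 + 2.5·(8794/31) = 11383/31.
ΔCS = ½(10948/31 + 11383/31)(8620/31 − 7895/31) = 16189975/1922; ΔPS = ½(10948/31 + 11383/31)(8794/31 − 8620/31) = 1942797/961.
Government spending = 29 × 11383/31 = 330107/31.
Net change = 16189975/1922 + 1942797/961 − 330107/31 = -12615/62. The loss equals the DWL triangle ½·29·435/31.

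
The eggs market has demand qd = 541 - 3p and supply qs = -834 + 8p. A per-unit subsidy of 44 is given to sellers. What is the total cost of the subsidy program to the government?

Pre-subsidy: 541 - 3p = -834 + 8p gives p* = 125, q* = 166.
With the subsidy, sellers receive ps = pb + 44 for each unit, where pb is the price buyers pay.
Supply in terms of pb becomes qs = -834 + 8(pb + 44) = -482 + 8pb. Setting this equal to demand: 541 - 3pb = -482 + 8pb, so pb = 93.
Sellers receive ps = 93 + 44 = 137; q' = 541 − 3·93 = 262.
Government outlay = subsidy × quantity = 44 × 262 = 11528.

Government cost = 11528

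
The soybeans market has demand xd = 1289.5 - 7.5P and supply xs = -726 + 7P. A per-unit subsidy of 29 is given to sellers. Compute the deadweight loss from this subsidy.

Pre-subsidy: 1289.5 - 7.5P = -726 + 7P gives P* = 139, x* = 247.
With the subsidy, sellers receive Ps = Pb + 29 for each unit, where Pb is the price buyers pay.
Supply in terms of Pb becomes xs = -726 + 7(Pb + 29) = -523 + 7Pb. Setting this equal to demand: 1289.5 - 7.5Pb = -523 + 7Pb, so Pb = 125.
Sellers receive Ps = 125 + 29 = 154; x' = 1289.5 − 7.5·125 = 352.
The subsidy expands output by 352 − 247 = 105 past the efficient level; on those units the gap between marginal cost and willingness to pay runs from 0 up to 29.
DWL = ½ × 29 × 105 = 1522.5.

Deadweight loss = 1522.5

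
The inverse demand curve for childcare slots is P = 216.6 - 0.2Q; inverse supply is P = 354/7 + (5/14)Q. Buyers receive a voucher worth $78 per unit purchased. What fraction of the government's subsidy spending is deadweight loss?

Pre-subsidy: 216.6 - 0.2Q = 354/7 + (5/14)Q gives Q* = 298 and P* = 157.
With the rebate, buyers effectively pay Pb = Ps − 78, where Ps is the price sellers receive.
On the curves, Pb = 216.6 - 0.2Q and Ps = 354/7 + (5/14)Q; the wedge Ps − Pb = 78 gives 354/7 + (5/14)Q − (216.6 - 0.2Q) = 78, so Q' = 438.
Then Pb = 216.6 − 0.2·438 = 129 and Ps = 354/7 + (5/14)·438 = 207.
ΔCS = ½(298 + 438)(157 − 129) = 10304; ΔPS = ½(298 + 438)(207 − 157) = 18400.
Government spending = 78 × 438 = 34164.
DWL = ½ × 78 × (438 − 298) = 5460; fraction = 5460 / 34164 = 35/219.

DWL / government spending = 35/219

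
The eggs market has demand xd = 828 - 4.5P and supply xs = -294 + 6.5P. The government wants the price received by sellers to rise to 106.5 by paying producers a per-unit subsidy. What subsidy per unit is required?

Required subsidy s = 11 per unit

At a seller price of 106.5, quantity supplied is -294 + 6.5·106.5 = 398.25.
Buyers absorb 398.25 only when they pay Pb with 828 − 4.5·Pb = 398.25, i.e. Pb = 95.5.
s = Ps − Pb = 106.5 − 95.5 = 11.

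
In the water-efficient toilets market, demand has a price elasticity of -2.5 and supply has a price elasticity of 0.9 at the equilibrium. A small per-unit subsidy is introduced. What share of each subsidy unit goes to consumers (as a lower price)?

Consumer share = 9/34

For a small subsidy around the equilibrium, the benefit split depends on the relative slopes, which at a point are proportional to the elasticities.
Buyer share = εs/(εs + |εd|) = 0.9/(0.9 + 2.5) = 9/34; seller share = |εd|/(εs + |εd|) = 25/34.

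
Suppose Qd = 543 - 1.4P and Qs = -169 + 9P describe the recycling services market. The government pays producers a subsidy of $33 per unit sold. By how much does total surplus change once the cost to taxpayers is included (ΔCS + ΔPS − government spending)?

Pre-subsidy: 543 - 1.4P = -169 + 9P gives P* = 890/13, Q* = 5813/13.
With the subsidy, sellers receive Ps = Pb + 33 for each unit, where Pb is the price buyers pay.
Supply in terms of Pb becomes Qs = -169 + 9(Pb + 33) = 128 + 9Pb. Setting this equal to demand: 543 - 1.4Pb = 128 + 9Pb, so Pb = 2075/52.
Sellers receive Ps = 2075/52 + 33 = 3791/52; Q' = 543 − 1.4·(2075/52) = 25331/52.
ΔCS = ½(5813/13 + 25331/52)(890/13 − 2075/52) = 72145755/5408; ΔPS = ½(5813/13 + 25331/52)(3791/52 − 890/13) = 11222673/5408.
Government spending = 33 × 25331/52 = 835923/52.
Net change = 72145755/5408 + 11222673/5408 − 835923/52 = -68607/104. The loss equals the DWL triangle ½·33·2079/52.

Net change in total surplus = -68607/104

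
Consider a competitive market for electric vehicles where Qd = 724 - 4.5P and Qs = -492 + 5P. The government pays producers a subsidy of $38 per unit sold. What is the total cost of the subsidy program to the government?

Government cost = $9044

Pre-subsidy: 724 - 4.5P = -492 + 5P gives P* = 128, Q* = 148.
With the subsidy, sellers receive Ps = Pb + 38 for each unit, where Pb is the price buyers pay.
Supply in terms of Pb becomes Qs = -492 + 5(Pb + 38) = -302 + 5Pb. Setting this equal to demand: 724 - 4.5Pb = -302 + 5Pb, so Pb = 108.
Sellers receive Ps = 108 + 38 = 146; Q' = 724 − 4.5·108 = 238.
Government outlay = subsidy × quantity = 38 × 238 = 9044.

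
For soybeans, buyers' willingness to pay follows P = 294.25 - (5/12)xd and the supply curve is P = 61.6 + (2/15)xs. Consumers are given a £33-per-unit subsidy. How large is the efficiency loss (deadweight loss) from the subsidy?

Pre-subsidy: 294.25 - (5/12)x = 61.6 + (2/15)x gives x* = 423 and P* = 118.
With the rebate, buyers effectively pay Pb = Ps − 33, where Ps is the price sellers receive.
On the curves, Pb = 294.25 - (5/12)x and Ps = 61.6 + (2/15)x; the wedge Ps − Pb = 33 gives 61.6 + (2/15)x − (294.25 - (5/12)x) = 33, so x' = 483.
Then Pb = 294.25 − (5/12)·483 = 93 and Ps = 61.6 + (2/15)·483 = 126.
The subsidy expands output by 483 − 423 = 60 past the efficient level; on those units the gap between marginal cost and willingness to pay runs from 0 up to 33.
DWL = ½ × 33 × 60 = 990.

Deadweight loss = £990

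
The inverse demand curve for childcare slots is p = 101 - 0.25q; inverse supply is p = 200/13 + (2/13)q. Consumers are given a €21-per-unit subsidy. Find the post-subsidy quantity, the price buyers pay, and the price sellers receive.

Pre-subsidy: 101 - 0.25q = 200/13 + (2/13)q gives q* = 212 and p* = 48.
With the rebate, buyers effectively pay pb = ps − 21, where ps is the price sellers receive.
On the curves, pb = 101 - 0.25q and ps = 200/13 + (2/13)q; the wedge ps − pb = 21 gives 200/13 + (2/13)q − (101 - 0.25q) = 21, so q' = 264.
Then pb = 101 − 0.25·264 = 35 and ps = 200/13 + (2/13)·264 = 56.

q' = 264; buyers pay €35; sellers receive €56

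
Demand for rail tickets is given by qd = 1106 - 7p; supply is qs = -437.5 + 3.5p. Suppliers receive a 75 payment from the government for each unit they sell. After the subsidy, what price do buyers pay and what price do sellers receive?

Buyers pay 122; sellers receive 197

Pre-subsidy: 1106 - 7p = -437.5 + 3.5p gives p* = 147, q* = 77.
With the subsidy, sellers receive ps = pb + 75 for each unit, where pb is the price buyers pay.
Supply in terms of pb becomes qs = -437.5 + 3.5(pb + 75) = -175 + 3.5pb. Setting this equal to demand: 1106 - 7pb = -175 + 3.5pb, so pb = 122.
Sellers receive ps = 122 + 75 = 197; q' = 1106 − 7·122 = 252.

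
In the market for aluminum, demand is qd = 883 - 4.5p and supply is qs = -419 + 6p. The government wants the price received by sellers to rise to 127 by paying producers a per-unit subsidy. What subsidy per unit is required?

Required subsidy s = 7 per unit

At a seller price of 127, quantity supplied is -419 + 6·127 = 343.
Buyers absorb 343 only when they pay pb with 883 − 4.5·pb = 343, i.e. pb = 120.
s = ps − pb = 127 − 120 = 7.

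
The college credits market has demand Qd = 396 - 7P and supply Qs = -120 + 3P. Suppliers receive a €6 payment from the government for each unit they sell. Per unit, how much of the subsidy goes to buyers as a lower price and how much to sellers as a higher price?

Pre-subsidy: 396 - 7P = -120 + 3P gives P* = 51.6, Q* = 34.8.
With the subsidy, sellers receive Ps = Pb + 6 for each unit, where Pb is the price buyers pay.
Supply in terms of Pb becomes Qs = -120 + 3(Pb + 6) = -102 + 3Pb. Setting this equal to demand: 396 - 7Pb = -102 + 3Pb, so Pb = 49.8.
Sellers receive Ps = 49.8 + 6 = 55.8; Q' = 396 − 7·49.8 = 47.4.
Buyers' price falls by P* − Pb = 51.6 − 49.8 = 1.8; sellers' price rises by Ps − P* = 55.8 − 51.6 = 4.2.

Buyers gain €1.8 per unit; sellers gain €4.2 per unit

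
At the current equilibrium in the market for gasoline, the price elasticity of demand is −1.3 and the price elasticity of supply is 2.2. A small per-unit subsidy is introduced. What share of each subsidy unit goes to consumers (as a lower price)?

For a small subsidy around the equilibrium, the benefit split depends on the relative slopes, which at a point are proportional to the elasticities.
Buyer share = εs/(εs + |εd|) = 2.2/(2.2 + 1.3) = 22/35; seller share = |εd|/(εs + |εd|) = 13/35.

Consumer share = 22/35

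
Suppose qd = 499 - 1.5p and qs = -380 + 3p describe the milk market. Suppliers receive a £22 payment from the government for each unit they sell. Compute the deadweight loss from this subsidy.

Deadweight loss = £242

Pre-subsidy: 499 - 1.5p = -380 + 3p gives p* = 586/3, q* = 206.
With the subsidy, sellers receive ps = pb + 22 for each unit, where pb is the price buyers pay.
Supply in terms of pb becomes qs = -380 + 3(pb + 22) = -314 + 3pb. Setting this equal to demand: 499 - 1.5pb = -314 + 3pb, so pb = 542/3.
Sellers receive ps = 542/3 + 22 = 608/3; q' = 499 − 1.5·(542/3) = 228.
The subsidy expands output by 228 − 206 = 22 past the efficient level; on those units the gap between marginal cost and willingness to pay runs from 0 up to 22.
DWL = ½ × 22 × 22 = 242.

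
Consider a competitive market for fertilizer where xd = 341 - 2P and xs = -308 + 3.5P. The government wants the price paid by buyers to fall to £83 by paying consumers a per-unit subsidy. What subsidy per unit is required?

Required subsidy s = £55 per unit

At a buyer price of 83, quantity demanded is 341 − 2·83 = 175.
Sellers supply 175 only when they receive Ps with -308 + 3.5·Ps = 175, i.e. Ps = 138.
s = Ps − Pb = 138 − 83 = 55.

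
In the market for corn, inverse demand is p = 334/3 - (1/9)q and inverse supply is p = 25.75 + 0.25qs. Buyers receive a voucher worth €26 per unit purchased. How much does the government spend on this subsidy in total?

Government cost = €8034

Pre-subsidy: 334/3 - (1/9)q = 25.75 + 0.25q gives q* = 237 and p* = 85.
With the rebate, buyers effectively pay pb = ps − 26, where ps is the price sellers receive.
On the curves, pb = 334/3 - (1/9)q and ps = 25.75 + 0.25q; the wedge ps − pb = 26 gives 25.75 + 0.25q − (334/3 - (1/9)q) = 26, so q' = 309.
Then pb = 334/3 − (1/9)·309 = 77 and ps = 25.75 + 0.25·309 = 103.
Government outlay = subsidy × quantity = 26 × 309 = 8034.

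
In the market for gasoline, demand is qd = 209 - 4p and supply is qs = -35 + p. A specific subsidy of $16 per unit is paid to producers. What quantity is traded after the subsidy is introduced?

q' = 26.6

Pre-subsidy: 209 - 4p = -35 + p gives p* = 48.8, q* = 13.8.
With the subsidy, sellers receive ps = pb + 16 for each unit, where pb is the price buyers pay.
Supply in terms of pb becomes qs = -35 + 1(pb + 16) = -19 + pb. Setting this equal to demand: 209 - 4pb = -19 + pb, so pb = 45.6.
Sellers receive ps = 45.6 + 16 = 61.6; q' = 209 − 4·45.6 = 26.6.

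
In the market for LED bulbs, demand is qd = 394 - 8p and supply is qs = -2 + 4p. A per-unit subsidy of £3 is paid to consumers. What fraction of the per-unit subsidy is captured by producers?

Pre-subsidy: 394 - 8p = -2 + 4p gives p* = 33, q* = 130.
With the rebate, buyers effectively pay pb = ps − 3, where ps is the price sellers receive.
Demand in terms of ps becomes qd = 394 − 8(ps − 3) = 418 - 8ps. Setting this equal to supply: 418 - 8ps = -2 + 4ps, so ps = 35.
Buyers pay pb = 35 − 3 = 32; q' = -2 + 4·35 = 138.
Buyers' price falls by p* − pb = 33 − 32 = 1; sellers' price rises by ps − p* = 35 − 33 = 2.
So producers capture 2/3 = 2/3 of each unit of subsidy.

Producer share = 2/3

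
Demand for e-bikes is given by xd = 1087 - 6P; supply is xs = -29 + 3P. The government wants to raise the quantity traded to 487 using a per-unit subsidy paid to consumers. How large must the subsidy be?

Required subsidy s = 72 per unit

At x = 487, invert demand for the buyer price: Pb = (1087 − 487)/6 = 100; invert supply for the seller price: Ps = (487 − (-29))/3 = 172.
The subsidy must fill the gap: s = Ps − Pb = 172 − 100 = 72.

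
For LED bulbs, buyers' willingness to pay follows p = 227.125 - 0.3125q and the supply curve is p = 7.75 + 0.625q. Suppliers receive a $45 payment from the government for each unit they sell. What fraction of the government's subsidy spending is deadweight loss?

DWL / government spending = 4/47

Pre-subsidy: 227.125 - 0.3125q = 7.75 + 0.625q gives q* = 234 and p* = 154.
With the subsidy, sellers receive ps = pb + 45 for each unit, where pb is the price buyers pay.
On the curves, pb = 227.125 - 0.3125q and ps = 7.75 + 0.625q; the wedge ps − pb = 45 gives 7.75 + 0.625q − (227.125 - 0.3125q) = 45, so q' = 282.
Then pb = 227.125 − 0.3125·282 = 139 and ps = 7.75 + 0.625·282 = 184.
ΔCS = ½(234 + 282)(154 − 139) = 3870; ΔPS = ½(234 + 282)(184 − 154) = 7740.
Government spending = 45 × 282 = 12690.
DWL = ½ × 45 × (282 − 234) = 1080; fraction = 1080 / 12690 = 4/47.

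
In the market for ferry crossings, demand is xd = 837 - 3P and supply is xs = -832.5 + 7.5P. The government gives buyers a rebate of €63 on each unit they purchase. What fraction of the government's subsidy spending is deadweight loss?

Pre-subsidy: 837 - 3P = -832.5 + 7.5P gives P* = 159, x* = 360.
With the rebate, buyers effectively pay Pb = Ps − 63, where Ps is the price sellers receive.
Demand in terms of Ps becomes xd = 837 − 3(Ps − 63) = 1026 - 3Ps. Setting this equal to supply: 1026 - 3Ps = -832.5 + 7.5Ps, so Ps = 177.
Buyers pay Pb = 177 − 63 = 114; x' = -832.5 + 7.5·177 = 495.
ΔCS = ½(360 + 495)(159 − 114) = 19237.5; ΔPS = ½(360 + 495)(177 − 159) = 7695.
Government spending = 63 × 495 = 31185.
DWL = ½ × 63 × (495 − 360) = 4252.5; fraction = 4252.5 / 31185 = 3/22.

DWL / government spending = 3/22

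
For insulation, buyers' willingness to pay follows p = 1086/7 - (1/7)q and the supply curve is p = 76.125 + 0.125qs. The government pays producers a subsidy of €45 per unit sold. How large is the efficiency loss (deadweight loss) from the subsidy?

Pre-subsidy: 1086/7 - (1/7)q = 76.125 + 0.125q gives q* = 295 and p* = 113.
With the subsidy, sellers receive ps = pb + 45 for each unit, where pb is the price buyers pay.
On the curves, pb = 1086/7 - (1/7)q and ps = 76.125 + 0.125q; the wedge ps − pb = 45 gives 76.125 + 0.125q − (1086/7 - (1/7)q) = 45, so q' = 463.
Then pb = 1086/7 − (1/7)·463 = 89 and ps = 76.125 + 0.125·463 = 134.
The subsidy expands output by 463 − 295 = 168 past the efficient level; on those units the gap between marginal cost and willingness to pay runs from 0 up to 45.
DWL = ½ × 45 × 168 = 3780.

Deadweight loss = €3780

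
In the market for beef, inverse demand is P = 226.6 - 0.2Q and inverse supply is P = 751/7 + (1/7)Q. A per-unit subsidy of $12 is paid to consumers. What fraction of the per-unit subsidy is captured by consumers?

Consumer share = 7/12

Pre-subsidy: 226.6 - 0.2Q = 751/7 + (1/7)Q gives Q* = 348 and P* = 157.
With the rebate, buyers effectively pay Pb = Ps − 12, where Ps is the price sellers receive.
On the curves, Pb = 226.6 - 0.2Q and Ps = 751/7 + (1/7)Q; the wedge Ps − Pb = 12 gives 751/7 + (1/7)Q − (226.6 - 0.2Q) = 12, so Q' = 383.
Then Pb = 226.6 − 0.2·383 = 150 and Ps = 751/7 + (1/7)·383 = 162.
Buyers' price falls by P* − Pb = 157 − 150 = 7; sellers' price rises by Ps − P* = 162 − 157 = 5.
So consumers capture 7/12 = 7/12 of each unit of subsidy.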